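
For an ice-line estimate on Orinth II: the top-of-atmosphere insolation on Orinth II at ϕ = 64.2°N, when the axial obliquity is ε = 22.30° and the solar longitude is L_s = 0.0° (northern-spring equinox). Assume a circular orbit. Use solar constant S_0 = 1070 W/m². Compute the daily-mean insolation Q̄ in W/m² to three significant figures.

Solar declination: sin δ = sin ε · sin L_s = sin 22.30° × sin 0.0° = 0.00000, so δ = +0.000°.
cos h₀ = −tan(+64.2°) tan(+0.000°) = -0.0000, h₀ = 1.5708 rad.
Bracket: h₀ sin ϕ sin δ + cos ϕ cos δ sin h₀ = 1.5708×0.90032×0.00000 + 0.43523×1.00000×1.00000 = 0.000000 + 0.435230 = 0.435230.
Q̄ = (S_0/π) × [bracket] = (1070/π) × 0.435230 = 148.2 W/m².

Q̄ ≈ 148 W/m²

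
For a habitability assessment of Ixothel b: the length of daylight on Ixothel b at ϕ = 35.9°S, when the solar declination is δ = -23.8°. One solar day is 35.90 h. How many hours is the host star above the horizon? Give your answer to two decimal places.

cos h₀ = −tan ϕ · tan δ = −tan(-35.9°) × tan(-23.800°) = -0.3193, so h₀ = 1.8958 rad = 108.62°.
Daylight = 2h₀/(2π) × 35.90 h = (1.8958/π) × 35.90 = 21.66 h.

21.66 h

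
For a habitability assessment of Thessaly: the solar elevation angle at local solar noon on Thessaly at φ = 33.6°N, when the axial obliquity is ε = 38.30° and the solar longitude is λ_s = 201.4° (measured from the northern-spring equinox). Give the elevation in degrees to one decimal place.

43.3°

Solar declination: sin δ = sin ε · sin λ_s = sin 38.30° × sin 201.4° = -0.22614, so δ = -13.070°.
At local noon the hour angle is zero, so the zenith angle equals |φ − δ| = |+33.6° − (-13.070°)| = 46.670°.
Elevation = 90° − 46.670° = 43.3°.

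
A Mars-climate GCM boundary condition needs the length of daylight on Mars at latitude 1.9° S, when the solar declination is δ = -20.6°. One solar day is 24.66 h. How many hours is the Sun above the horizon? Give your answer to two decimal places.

cos h₀ = −tan ϕ · tan δ = −tan(-1.9°) × tan(-20.600°) = -0.0125, so h₀ = 1.5833 rad = 90.71°.
Daylight = 2h₀/(2π) × 24.66 h = (1.5833/π) × 24.66 = 12.43 h.

12.43 h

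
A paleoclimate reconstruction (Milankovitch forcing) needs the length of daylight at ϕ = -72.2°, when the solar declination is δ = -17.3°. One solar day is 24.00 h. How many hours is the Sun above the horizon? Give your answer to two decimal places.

22.13 h

cos h₀ = −tan ϕ · tan δ = −tan(-72.2°) × tan(-17.300°) = -0.9701, so h₀ = 2.8964 rad = 165.95°.
Daylight = 2h₀/(2π) × 24.00 h = (2.8964/π) × 24.00 = 22.13 h.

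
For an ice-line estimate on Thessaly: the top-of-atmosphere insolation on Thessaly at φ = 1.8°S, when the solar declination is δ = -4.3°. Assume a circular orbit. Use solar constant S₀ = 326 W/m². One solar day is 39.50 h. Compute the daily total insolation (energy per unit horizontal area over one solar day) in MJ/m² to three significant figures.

14.8 MJ/m²

cos H₀ = −tan(-1.8°) tan(-4.300°) = -0.0024, H₀ = 1.5732 rad.
Bracket: H₀ sin φ sin δ + cos φ cos δ sin H₀ = 1.5732×-0.03141×-0.07498 + 0.99951×0.99719×1.00000 = 0.003705 + 0.996701 = 1.000406.
Q̄ = (S₀/π) × [bracket] = (326/π) × 1.000406 = 103.81 W/m².
Daily total = Q̄ × 39.50 h × 3600 s/h = 103.81 × 39.50 × 3600 / 10⁶ = 14.76 MJ/m².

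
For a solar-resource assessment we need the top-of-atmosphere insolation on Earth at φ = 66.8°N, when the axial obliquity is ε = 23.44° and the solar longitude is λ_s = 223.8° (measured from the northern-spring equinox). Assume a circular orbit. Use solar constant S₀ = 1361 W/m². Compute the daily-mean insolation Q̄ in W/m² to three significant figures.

Solar declination: sin δ = sin ε · sin λ_s = sin 23.44° × sin 223.8° = -0.27533, so δ = -15.981°.
cos H₀ = −tan(+66.8°) tan(-15.981°) = 0.6682, H₀ = 0.8390 rad.
Bracket: H₀ sin φ sin δ + cos φ cos δ sin H₀ = 0.8390×0.91914×-0.27533 + 0.39394×0.96135×0.74397 = -0.212323 + 0.281752 = 0.069429.
Q̄ = (S₀/π) × [bracket] = (1361/π) × 0.069429 = 30.08 W/m².

Q̄ ≈ 30.1 W/m²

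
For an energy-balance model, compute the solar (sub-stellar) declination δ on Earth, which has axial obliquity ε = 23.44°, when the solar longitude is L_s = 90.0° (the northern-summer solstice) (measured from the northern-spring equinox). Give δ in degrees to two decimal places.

sin δ = sin ε · sin L_s = sin 23.44° × sin 90.0° = 0.397789.
δ = arcsin(0.397789) = +23.44°.

δ = +23.44°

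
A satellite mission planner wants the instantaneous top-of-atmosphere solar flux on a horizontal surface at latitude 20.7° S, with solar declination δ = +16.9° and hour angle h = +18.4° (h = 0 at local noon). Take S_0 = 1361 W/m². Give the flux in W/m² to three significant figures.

cos θ_z = sin ϕ sin δ + cos ϕ cos δ cos h = -0.102756 + 0.849287 = 0.746531.
Flux = S_0 · cos θ_z = 1361 × 0.746531 = 1016 W/m².

1.02e+03 W/m²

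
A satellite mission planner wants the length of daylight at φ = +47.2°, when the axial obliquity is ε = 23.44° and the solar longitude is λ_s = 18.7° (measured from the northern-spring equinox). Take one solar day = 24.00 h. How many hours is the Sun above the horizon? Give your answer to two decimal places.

13.06 h

Solar declination: sin δ = sin ε · sin λ_s = sin 23.44° × sin 18.7° = 0.12754, so δ = +7.327°.
cos H₀ = −tan φ · tan δ = −tan(+47.2°) × tan(+7.327°) = -0.1389, so H₀ = 1.7101 rad = 97.98°.
Daylight = 2H₀/(2π) × 24.00 h = (1.7101/π) × 24.00 = 13.06 h.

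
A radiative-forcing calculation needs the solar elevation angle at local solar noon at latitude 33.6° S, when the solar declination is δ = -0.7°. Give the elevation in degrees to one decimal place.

57.1°

At local noon the hour angle is zero, so the zenith angle equals |φ − δ| = |-33.6° − (-0.700°)| = 32.900°.
Elevation = 90° − 32.900° = 57.1°.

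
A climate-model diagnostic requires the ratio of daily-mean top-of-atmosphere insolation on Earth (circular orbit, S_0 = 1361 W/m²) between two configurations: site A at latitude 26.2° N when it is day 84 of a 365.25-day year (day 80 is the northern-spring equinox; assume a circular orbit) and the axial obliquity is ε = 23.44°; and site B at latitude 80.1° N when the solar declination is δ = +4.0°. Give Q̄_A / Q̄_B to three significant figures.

Q̄_A / Q̄_B ≈ 3.12

— Configuration A (ϕ=+26.2°):
Solar longitude: L_s = 360° × (84 − 80)/365.25 = 3.943°.
sin δ = sin 23.44° × sin 3.943° = 0.02735, so δ = +1.567°.
cos h₀ = −tan(+26.2°) tan(+1.567°) = -0.0135, h₀ = 1.5843 rad.
Bracket: h₀ sin ϕ sin δ + cos ϕ cos δ sin h₀ = 1.5843×0.44151×0.02735 + 0.89726×0.99963×0.99991 = 0.019131 + 0.896847 = 0.915978.
Q̄ = (S_0/π) × [bracket] = (1361/π) × 0.915978 = 396.82 W/m².
— Configuration B (ϕ=+80.1°):
cos h₀ = −tan(+80.1°) tan(+4.000°) = -0.4007, h₀ = 1.9830 rad.
Bracket: h₀ sin ϕ sin δ + cos ϕ cos δ sin h₀ = 1.9830×0.98511×0.06976 + 0.17193×0.99756×0.91623 = 0.136274 + 0.157143 = 0.293417.
Q̄ = (S_0/π) × [bracket] = (1361/π) × 0.293417 = 127.11 W/m².
Ratio Q̄_A / Q̄_B = 396.82 / 127.11 = 3.122.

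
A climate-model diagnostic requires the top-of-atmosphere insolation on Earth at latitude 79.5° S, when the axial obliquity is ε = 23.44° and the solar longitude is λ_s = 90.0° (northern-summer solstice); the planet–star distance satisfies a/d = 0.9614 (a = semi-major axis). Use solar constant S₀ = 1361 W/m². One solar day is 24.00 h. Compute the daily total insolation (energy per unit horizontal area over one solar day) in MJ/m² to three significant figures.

Solar declination: sin δ = sin ε · sin λ_s = sin 23.44° × sin 90.0° = 0.39779, so δ = +23.440°.
cos H₀ = −tan(-79.5°) tan(+23.440°) = 2.3393 ≥ 1 ⇒ polar night, H₀ = 0 and Q̄ = 0.
Inverse-square distance factor (a/d)² = 0.9614² = 0.924290.
Daily total = Q̄ × 24.00 h × 3600 s/h = 0.00 MJ/m².

0.00 MJ/m²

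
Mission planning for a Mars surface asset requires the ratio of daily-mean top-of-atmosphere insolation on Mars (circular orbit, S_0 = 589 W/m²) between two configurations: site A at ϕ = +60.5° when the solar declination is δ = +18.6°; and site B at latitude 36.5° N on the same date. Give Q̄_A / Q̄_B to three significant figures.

— Configuration A (ϕ=+60.5°):
cos h₀ = −tan(+60.5°) tan(+18.600°) = -0.5948, h₀ = 2.2078 rad.
Bracket: h₀ sin ϕ sin δ + cos ϕ cos δ sin h₀ = 2.2078×0.87036×0.31896 + 0.49242×0.94777×0.80385 = 0.612907 + 0.375158 = 0.988065.
Q̄ = (S_0/π) × [bracket] = (589/π) × 0.988065 = 185.25 W/m².
— Configuration B (ϕ=+36.5°):
cos h₀ = −tan(+36.5°) tan(+18.600°) = -0.2490, h₀ = 1.8225 rad.
Bracket: h₀ sin ϕ sin δ + cos ϕ cos δ sin h₀ = 1.8225×0.59482×0.31896 + 0.80386×0.94777×0.96850 = 0.345772 + 0.737875 = 1.083647.
Q̄ = (S_0/π) × [bracket] = (589/π) × 1.083647 = 203.17 W/m².
Ratio Q̄_A / Q̄_B = 185.25 / 203.17 = 0.9118.

Q̄_A / Q̄_B ≈ 0.912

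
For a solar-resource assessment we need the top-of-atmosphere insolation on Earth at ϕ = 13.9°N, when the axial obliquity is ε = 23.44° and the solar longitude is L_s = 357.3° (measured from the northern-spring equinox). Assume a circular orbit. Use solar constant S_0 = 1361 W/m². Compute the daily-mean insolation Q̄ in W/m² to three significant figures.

Q̄ ≈ 417 W/m²

Solar declination: sin δ = sin ε · sin L_s = sin 23.44° × sin 357.3° = -0.01874, so δ = -1.074°.
cos h₀ = −tan(+13.9°) tan(-1.074°) = 0.0046, h₀ = 1.5662 rad.
Bracket: h₀ sin ϕ sin δ + cos ϕ cos δ sin h₀ = 1.5662×0.24023×-0.01874 + 0.97072×0.99982×0.99999 = -0.007051 + 0.970536 = 0.963485.
Q̄ = (S_0/π) × [bracket] = (1361/π) × 0.963485 = 417.4 W/m².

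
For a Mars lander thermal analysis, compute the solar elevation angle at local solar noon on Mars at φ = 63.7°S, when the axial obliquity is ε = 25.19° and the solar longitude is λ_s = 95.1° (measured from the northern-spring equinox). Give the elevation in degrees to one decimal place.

Solar declination: sin δ = sin ε · sin λ_s = sin 25.19° × sin 95.1° = 0.42394, so δ = +25.083°.
At local noon the hour angle is zero, so the zenith angle equals |φ − δ| = |-63.7° − (+25.083°)| = 88.783°.
Elevation = 90° − 88.783° = 1.2°.

1.2°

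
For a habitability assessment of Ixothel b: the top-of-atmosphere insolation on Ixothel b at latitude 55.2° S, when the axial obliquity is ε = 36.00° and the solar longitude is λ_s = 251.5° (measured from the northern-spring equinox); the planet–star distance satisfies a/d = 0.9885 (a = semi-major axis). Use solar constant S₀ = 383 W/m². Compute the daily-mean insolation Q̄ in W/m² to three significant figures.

Solar declination: sin δ = sin ε · sin λ_s = sin 36.00° × sin 251.5° = -0.55741, so δ = -33.877°.
cos H₀ = −tan(-55.2°) tan(-33.877°) = -0.9660, H₀ = 2.8801 rad.
Bracket: H₀ sin φ sin δ + cos φ cos δ sin H₀ = 2.8801×-0.82115×-0.55741 + 0.57071×0.83024×0.25854 = 1.318271 + 0.122503 = 1.440774.
Inverse-square distance factor (a/d)² = 0.9885² = 0.977132.
Q̄ = (S₀/π) × 0.977132 × [bracket] = (383/π) × 0.977132 × 1.440774 = 171.6 W/m².

Q̄ ≈ 172 W/m²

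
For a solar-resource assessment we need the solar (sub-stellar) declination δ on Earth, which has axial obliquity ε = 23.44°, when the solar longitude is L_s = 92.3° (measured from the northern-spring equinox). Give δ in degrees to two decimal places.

δ = +23.42°

sin δ = sin ε · sin L_s = sin 23.44° × sin 92.3° = 0.397468.
δ = arcsin(0.397468) = +23.42°.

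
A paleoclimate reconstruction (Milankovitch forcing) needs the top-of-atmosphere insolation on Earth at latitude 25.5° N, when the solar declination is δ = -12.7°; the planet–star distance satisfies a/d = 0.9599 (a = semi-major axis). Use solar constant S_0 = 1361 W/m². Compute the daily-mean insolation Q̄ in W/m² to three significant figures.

cos h₀ = −tan(+25.5°) tan(-12.700°) = 0.1075, h₀ = 1.4631 rad.
Bracket: h₀ sin ϕ sin δ + cos ϕ cos δ sin h₀ = 1.4631×0.43051×-0.21985 + 0.90259×0.97553×0.99421 = -0.138479 + 0.875406 = 0.736927.
Inverse-square distance factor (a/d)² = 0.9599² = 0.921408.
Q̄ = (S_0/π) × 0.921408 × [bracket] = (1361/π) × 0.921408 × 0.736927 = 294.2 W/m².

Q̄ ≈ 294 W/m²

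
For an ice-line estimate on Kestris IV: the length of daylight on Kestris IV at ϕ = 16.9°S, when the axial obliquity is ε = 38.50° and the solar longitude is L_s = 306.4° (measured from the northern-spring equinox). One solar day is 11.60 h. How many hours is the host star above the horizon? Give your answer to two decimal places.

Solar declination: sin δ = sin ε · sin L_s = sin 38.50° × sin 306.4° = -0.50106, so δ = -30.070°.
cos h₀ = −tan ϕ · tan δ = −tan(-16.9°) × tan(-30.070°) = -0.1759, so h₀ = 1.7476 rad = 100.13°.
Daylight = 2h₀/(2π) × 11.60 h = (1.7476/π) × 11.60 = 6.45 h.

6.45 h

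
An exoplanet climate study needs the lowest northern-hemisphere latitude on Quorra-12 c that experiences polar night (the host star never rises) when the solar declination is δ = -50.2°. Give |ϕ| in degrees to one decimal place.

Polar night requires cos h₀ = −tan ϕ tan δ ≥ 1, i.e. tan ϕ tan δ ≤ −1.
The boundary is |tan ϕ| · |tan δ| = 1, so |ϕ| = 90° − |δ| = 90° − 50.2° = 39.8° in the northern hemisphere.

|ϕ| = 39.8°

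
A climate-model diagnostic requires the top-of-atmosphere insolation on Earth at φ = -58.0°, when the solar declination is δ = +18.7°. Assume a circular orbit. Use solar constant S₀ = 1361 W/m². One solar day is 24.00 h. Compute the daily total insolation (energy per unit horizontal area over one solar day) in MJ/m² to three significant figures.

5.63 MJ/m²

cos H₀ = −tan(-58.0°) tan(+18.700°) = 0.5417, H₀ = 0.9984 rad.
Bracket: H₀ sin φ sin δ + cos φ cos δ sin H₀ = 0.9984×-0.84805×0.32061 + 0.52992×0.94721×0.84058 = -0.271458 + 0.421925 = 0.150467.
Q̄ = (S₀/π) × [bracket] = (1361/π) × 0.150467 = 65.185 W/m².
Daily total = Q̄ × 24.00 h × 3600 s/h = 65.185 × 24.00 × 3600 / 10⁶ = 5.632 MJ/m².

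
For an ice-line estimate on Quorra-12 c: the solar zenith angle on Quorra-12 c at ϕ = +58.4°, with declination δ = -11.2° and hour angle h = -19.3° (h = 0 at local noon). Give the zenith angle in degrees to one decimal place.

θ_z = 71.4°

cos θ_z = sin ϕ sin δ + cos ϕ cos δ cos h = -0.165435 + 0.485120 = 0.319685.
θ_z = arccos(0.319685) = 71.4°.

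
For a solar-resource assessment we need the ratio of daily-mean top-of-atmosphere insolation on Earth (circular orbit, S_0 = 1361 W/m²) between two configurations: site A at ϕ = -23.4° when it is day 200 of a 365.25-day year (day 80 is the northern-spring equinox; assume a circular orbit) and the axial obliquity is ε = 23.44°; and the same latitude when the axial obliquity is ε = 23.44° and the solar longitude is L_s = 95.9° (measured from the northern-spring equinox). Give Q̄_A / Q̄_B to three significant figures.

— Configuration A (ϕ=-23.4°):
Solar longitude: L_s = 360° × (200 − 80)/365.25 = 118.275°.
sin δ = sin 23.44° × sin 118.275° = 0.35033, so δ = +20.507°.
cos h₀ = −tan(-23.4°) tan(+20.507°) = 0.1619, h₀ = 1.4082 rad.
Bracket: h₀ sin ϕ sin δ + cos ϕ cos δ sin h₀ = 1.4082×-0.39715×0.35033 + 0.91775×0.93663×0.98681 = -0.195928 + 0.848254 = 0.652326.
Q̄ = (S_0/π) × [bracket] = (1361/π) × 0.652326 = 282.60 W/m².
— Configuration B (ϕ=-23.4°):
Solar declination: sin δ = sin ε · sin L_s = sin 23.44° × sin 95.9° = 0.39568, so δ = +23.308°.
cos h₀ = −tan(-23.4°) tan(+23.308°) = 0.1864, h₀ = 1.3833 rad.
Bracket: h₀ sin ϕ sin δ + cos ϕ cos δ sin h₀ = 1.3833×-0.39715×0.39568 + 0.91775×0.91839×0.98247 = -0.217378 + 0.828077 = 0.610699.
Q̄ = (S_0/π) × [bracket] = (1361/π) × 0.610699 = 264.57 W/m².
Ratio Q̄_A / Q̄_B = 282.60 / 264.57 = 1.068.

Q̄_A / Q̄_B ≈ 1.07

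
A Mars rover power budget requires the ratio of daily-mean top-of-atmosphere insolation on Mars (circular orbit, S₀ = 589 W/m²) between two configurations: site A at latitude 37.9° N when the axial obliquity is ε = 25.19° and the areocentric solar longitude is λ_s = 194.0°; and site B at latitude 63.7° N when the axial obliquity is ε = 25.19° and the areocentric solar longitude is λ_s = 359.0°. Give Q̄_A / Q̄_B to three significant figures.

Q̄_A / Q̄_B ≈ 1.59

— Configuration A (φ=+37.9°):
sin δ = sin 25.19° × sin 194.0° = -0.10297, so δ = -5.910°.
cos H₀ = −tan(+37.9°) tan(-5.910°) = 0.0806, H₀ = 1.4901 rad.
Bracket: H₀ sin φ sin δ + cos φ cos δ sin H₀ = 1.4901×0.61429×-0.10297 + 0.78908×0.99468×0.99675 = -0.094254 + 0.782331 = 0.688077.
Q̄ = (S₀/π) × [bracket] = (589/π) × 0.688077 = 129.00 W/m².
— Configuration B (φ=+63.7°):
sin δ = sin 25.19° × sin 359.0° = -0.00743, so δ = -0.426°.
cos H₀ = −tan(+63.7°) tan(-0.426°) = 0.0150, H₀ = 1.5558 rad.
Bracket: H₀ sin φ sin δ + cos φ cos δ sin H₀ = 1.5558×0.89649×-0.00743 + 0.44307×0.99997×0.99989 = -0.010363 + 0.443008 = 0.432645.
Q̄ = (S₀/π) × [bracket] = (589/π) × 0.432645 = 81.114 W/m².
Ratio Q̄_A / Q̄_B = 129.00 / 81.114 = 1.590.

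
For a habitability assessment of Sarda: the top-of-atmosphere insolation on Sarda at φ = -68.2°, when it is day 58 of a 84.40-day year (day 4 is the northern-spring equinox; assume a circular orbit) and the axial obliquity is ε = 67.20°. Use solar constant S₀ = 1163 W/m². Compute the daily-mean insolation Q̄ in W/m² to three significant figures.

Solar longitude: λ_s = 360° × (58 − 4)/84.40 = 230.332°.
sin δ = sin 67.20° × sin 230.332° = -0.70961, so δ = -45.203°.
cos H₀ = −tan(-68.2°) tan(-45.203°) = -2.5180 ≤ −1 ⇒ polar day, H₀ = π.
Bracket: H₀ sin φ sin δ + cos φ cos δ sin H₀ = 3.1416×-0.92849×-0.70961 + 0.37137×0.70460×0.00000 = 2.069893 + 0.000000 = 2.069893.
Q̄ = (S₀/π) × [bracket] = (1163/π) × 2.069893 = 766.3 W/m².

Q̄ ≈ 766 W/m²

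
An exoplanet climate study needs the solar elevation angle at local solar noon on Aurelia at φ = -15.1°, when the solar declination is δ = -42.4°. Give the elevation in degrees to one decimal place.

At local noon the hour angle is zero, so the zenith angle equals |φ − δ| = |-15.1° − (-42.400°)| = 27.300°.
Elevation = 90° − 27.300° = 62.7°.

62.7°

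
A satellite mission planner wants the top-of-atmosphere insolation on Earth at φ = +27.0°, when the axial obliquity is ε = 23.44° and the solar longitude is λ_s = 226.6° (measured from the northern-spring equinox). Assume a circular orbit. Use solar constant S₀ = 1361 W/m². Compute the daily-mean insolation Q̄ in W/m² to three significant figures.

Q̄ ≈ 285 W/m²

Solar declination: sin δ = sin ε · sin λ_s = sin 23.44° × sin 226.6° = -0.28902, so δ = -16.799°.
cos H₀ = −tan(+27.0°) tan(-16.799°) = 0.1538, H₀ = 1.4164 rad.
Bracket: H₀ sin φ sin δ + cos φ cos δ sin H₀ = 1.4164×0.45399×-0.28902 + 0.89101×0.95732×0.98810 = -0.185849 + 0.842831 = 0.656982.
Q̄ = (S₀/π) × [bracket] = (1361/π) × 0.656982 = 284.6 W/m².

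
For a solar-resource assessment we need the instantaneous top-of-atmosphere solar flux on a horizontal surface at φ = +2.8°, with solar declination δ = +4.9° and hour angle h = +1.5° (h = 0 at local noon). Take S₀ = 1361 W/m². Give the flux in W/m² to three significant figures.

1.36e+03 W/m²

cos θ_z = sin φ sin δ + cos φ cos δ cos h = 0.004173 + 0.994815 = 0.998988.
Flux = S₀ · cos θ_z = 1361 × 0.998988 = 1360 W/m².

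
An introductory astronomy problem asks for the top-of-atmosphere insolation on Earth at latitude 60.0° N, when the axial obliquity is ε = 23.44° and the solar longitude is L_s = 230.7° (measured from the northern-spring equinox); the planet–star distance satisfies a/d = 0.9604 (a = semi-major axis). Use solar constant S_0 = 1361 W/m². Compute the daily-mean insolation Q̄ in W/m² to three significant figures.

Q̄ ≈ 53.5 W/m²

Solar declination: sin δ = sin ε · sin L_s = sin 23.44° × sin 230.7° = -0.30782, so δ = -17.928°.
cos h₀ = −tan(+60.0°) tan(-17.928°) = 0.5604, h₀ = 0.9760 rad.
Bracket: h₀ sin ϕ sin δ + cos ϕ cos δ sin h₀ = 0.9760×0.86603×-0.30782 + 0.50000×0.95144×0.82824 = -0.260183 + 0.394010 = 0.133827.
Inverse-square distance factor (a/d)² = 0.9604² = 0.922368.
Q̄ = (S_0/π) × 0.922368 × [bracket] = (1361/π) × 0.922368 × 0.133827 = 53.48 W/m².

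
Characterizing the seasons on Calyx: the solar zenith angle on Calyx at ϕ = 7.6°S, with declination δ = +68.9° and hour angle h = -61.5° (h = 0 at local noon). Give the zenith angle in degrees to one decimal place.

θ_z = 87.3°

cos θ_z = sin ϕ sin δ + cos ϕ cos δ cos h = -0.123389 + 0.170267 = 0.046878.
θ_z = arccos(0.046878) = 87.3°.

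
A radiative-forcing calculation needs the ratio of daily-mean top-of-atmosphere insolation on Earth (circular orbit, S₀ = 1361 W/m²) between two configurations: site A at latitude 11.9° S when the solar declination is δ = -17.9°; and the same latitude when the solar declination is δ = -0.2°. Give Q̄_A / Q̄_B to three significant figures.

Q̄_A / Q̄_B ≈ 1.05

— Configuration A (φ=-11.9°):
cos H₀ = −tan(-11.9°) tan(-17.900°) = -0.0681, H₀ = 1.6389 rad.
Bracket: H₀ sin φ sin δ + cos φ cos δ sin H₀ = 1.6389×-0.20620×-0.30736 + 0.97851×0.95159×0.99768 = 0.103870 + 0.928980 = 1.032850.
Q̄ = (S₀/π) × [bracket] = (1361/π) × 1.032850 = 447.45 W/m².
— Configuration B (φ=-11.9°):
cos H₀ = −tan(-11.9°) tan(-0.200°) = -0.0007, H₀ = 1.5715 rad.
Bracket: H₀ sin φ sin δ + cos φ cos δ sin H₀ = 1.5715×-0.20620×-0.00349 + 0.97851×0.99999×1.00000 = 0.001131 + 0.978500 = 0.979631.
Q̄ = (S₀/π) × [bracket] = (1361/π) × 0.979631 = 424.40 W/m².
Ratio Q̄_A / Q̄_B = 447.45 / 424.40 = 1.054.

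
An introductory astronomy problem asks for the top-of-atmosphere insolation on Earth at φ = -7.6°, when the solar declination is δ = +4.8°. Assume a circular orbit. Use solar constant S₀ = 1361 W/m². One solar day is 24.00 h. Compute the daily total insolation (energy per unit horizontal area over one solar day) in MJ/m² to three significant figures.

cos H₀ = −tan(-7.6°) tan(+4.800°) = 0.0112, H₀ = 1.5596 rad.
Bracket: H₀ sin φ sin δ + cos φ cos δ sin H₀ = 1.5596×-0.13226×0.08368 + 0.99122×0.99649×0.99994 = -0.017261 + 0.987682 = 0.970421.
Q̄ = (S₀/π) × [bracket] = (1361/π) × 0.970421 = 420.41 W/m².
Daily total = Q̄ × 24.00 h × 3600 s/h = 420.41 × 24.00 × 3600 / 10⁶ = 36.32 MJ/m².

36.3 MJ/m²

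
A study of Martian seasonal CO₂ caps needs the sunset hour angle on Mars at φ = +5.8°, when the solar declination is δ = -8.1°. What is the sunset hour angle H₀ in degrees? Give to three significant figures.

cos H₀ = −tan φ · tan δ = −tan(+5.8°) × tan(-8.100°) = 0.0145, so H₀ = 1.5563 rad = 89.17°.

H₀ = 89.2°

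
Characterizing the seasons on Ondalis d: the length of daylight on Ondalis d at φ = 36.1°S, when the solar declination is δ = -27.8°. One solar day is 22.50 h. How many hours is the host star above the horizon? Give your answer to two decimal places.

cos H₀ = −tan φ · tan δ = −tan(-36.1°) × tan(-27.800°) = -0.3845, so H₀ = 1.9654 rad = 112.61°.
Daylight = 2H₀/(2π) × 22.50 h = (1.9654/π) × 22.50 = 14.08 h.

14.08 h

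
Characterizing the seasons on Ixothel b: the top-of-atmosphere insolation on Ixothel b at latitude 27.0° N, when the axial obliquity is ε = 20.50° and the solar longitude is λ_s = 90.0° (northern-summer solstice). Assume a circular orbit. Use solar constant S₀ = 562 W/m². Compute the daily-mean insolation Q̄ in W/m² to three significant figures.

Q̄ ≈ 197 W/m²

Solar declination: sin δ = sin ε · sin λ_s = sin 20.50° × sin 90.0° = 0.35021, so δ = +20.500°.
cos H₀ = −tan(+27.0°) tan(+20.500°) = -0.1905, H₀ = 1.7625 rad.
Bracket: H₀ sin φ sin δ + cos φ cos δ sin H₀ = 1.7625×0.45399×0.35021 + 0.89101×0.93667×0.98169 = 0.280223 + 0.819301 = 1.099524.
Q̄ = (S₀/π) × [bracket] = (562/π) × 1.099524 = 196.7 W/m².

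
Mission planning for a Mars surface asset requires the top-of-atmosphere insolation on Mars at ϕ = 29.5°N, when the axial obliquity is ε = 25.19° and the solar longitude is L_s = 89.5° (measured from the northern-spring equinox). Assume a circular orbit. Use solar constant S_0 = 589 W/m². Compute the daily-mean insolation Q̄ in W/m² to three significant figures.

Solar declination: sin δ = sin ε · sin L_s = sin 25.19° × sin 89.5° = 0.42561, so δ = +25.189°.
cos h₀ = −tan(+29.5°) tan(+25.189°) = -0.2661, h₀ = 1.8401 rad.
Bracket: h₀ sin ϕ sin δ + cos ϕ cos δ sin h₀ = 1.8401×0.49242×0.42561 + 0.87036×0.90491×0.96395 = 0.385646 + 0.759205 = 1.144851.
Q̄ = (S_0/π) × [bracket] = (589/π) × 1.144851 = 214.6 W/m².

Q̄ ≈ 215 W/m²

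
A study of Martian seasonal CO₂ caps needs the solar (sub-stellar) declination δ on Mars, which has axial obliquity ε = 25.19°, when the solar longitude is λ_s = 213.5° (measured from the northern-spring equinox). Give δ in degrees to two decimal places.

δ = -13.59°

sin δ = sin ε · sin λ_s = sin 25.19° × sin 213.5° = -0.234916.
δ = arcsin(-0.234916) = -13.59°.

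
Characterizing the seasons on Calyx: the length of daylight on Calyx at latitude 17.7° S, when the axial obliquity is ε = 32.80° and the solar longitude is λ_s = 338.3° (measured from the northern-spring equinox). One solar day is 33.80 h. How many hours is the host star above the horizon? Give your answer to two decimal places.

Solar declination: sin δ = sin ε · sin λ_s = sin 32.80° × sin 338.3° = -0.20029, so δ = -11.554°.
cos H₀ = −tan φ · tan δ = −tan(-17.7°) × tan(-11.554°) = -0.0652, so H₀ = 1.6361 rad = 93.74°.
Daylight = 2H₀/(2π) × 33.80 h = (1.6361/π) × 33.80 = 17.60 h.

17.60 h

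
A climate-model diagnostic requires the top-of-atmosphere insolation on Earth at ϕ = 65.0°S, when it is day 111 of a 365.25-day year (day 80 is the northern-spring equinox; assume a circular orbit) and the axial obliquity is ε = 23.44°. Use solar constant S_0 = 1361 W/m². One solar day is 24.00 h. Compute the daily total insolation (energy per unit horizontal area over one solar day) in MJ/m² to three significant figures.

Solar longitude: L_s = 360° × (111 − 80)/365.25 = 30.554°.
sin δ = sin 23.44° × sin 30.554° = 0.20222, so δ = +11.667°.
cos h₀ = −tan(-65.0°) tan(+11.667°) = 0.4428, h₀ = 1.1121 rad.
Bracket: h₀ sin ϕ sin δ + cos ϕ cos δ sin h₀ = 1.1121×-0.90631×0.20222 + 0.42262×0.97934×0.89662 = -0.203819 + 0.371101 = 0.167282.
Q̄ = (S_0/π) × [bracket] = (1361/π) × 0.167282 = 72.470 W/m².
Daily total = Q̄ × 24.00 h × 3600 s/h = 72.470 × 24.00 × 3600 / 10⁶ = 6.261 MJ/m².

6.26 MJ/m²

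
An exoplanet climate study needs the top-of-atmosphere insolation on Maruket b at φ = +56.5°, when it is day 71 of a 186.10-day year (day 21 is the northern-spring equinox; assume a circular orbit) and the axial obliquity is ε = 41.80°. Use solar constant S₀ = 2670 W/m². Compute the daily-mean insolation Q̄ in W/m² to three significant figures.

Q̄ ≈ 1.47e+03 W/m²

Solar longitude: λ_s = 360° × (71 − 21)/186.10 = 96.722°.
sin δ = sin 41.80° × sin 96.722° = 0.66195, so δ = +41.449°.
cos H₀ = −tan(+56.5°) tan(+41.449°) = -1.3343 ≤ −1 ⇒ polar day, H₀ = π.
Bracket: H₀ sin φ sin δ + cos φ cos δ sin H₀ = 3.1416×0.83389×0.66195 + 0.55194×0.74955×0.00000 = 1.734143 + 0.000000 = 1.734143.
Q̄ = (S₀/π) × [bracket] = (2670/π) × 1.734143 = 1474 W/m².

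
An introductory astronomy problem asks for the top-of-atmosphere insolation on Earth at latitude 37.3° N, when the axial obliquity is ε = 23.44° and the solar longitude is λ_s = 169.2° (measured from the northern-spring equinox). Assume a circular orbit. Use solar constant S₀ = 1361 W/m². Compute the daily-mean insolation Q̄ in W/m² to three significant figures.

Q̄ ≈ 375 W/m²

Solar declination: sin δ = sin ε · sin λ_s = sin 23.44° × sin 169.2° = 0.07454, so δ = +4.275°.
cos H₀ = −tan(+37.3°) tan(+4.275°) = -0.0569, H₀ = 1.6278 rad.
Bracket: H₀ sin φ sin δ + cos φ cos δ sin H₀ = 1.6278×0.60599×0.07454 + 0.79547×0.99722×0.99838 = 0.073529 + 0.791974 = 0.865503.
Q̄ = (S₀/π) × [bracket] = (1361/π) × 0.865503 = 375.0 W/m².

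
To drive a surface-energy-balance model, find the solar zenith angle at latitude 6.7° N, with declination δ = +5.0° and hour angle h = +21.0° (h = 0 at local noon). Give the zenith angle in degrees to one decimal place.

cos θ_z = sin φ sin δ + cos φ cos δ cos h = 0.010169 + 0.923676 = 0.933845.
θ_z = arccos(0.933845) = 21.0°.

θ_z = 21.0°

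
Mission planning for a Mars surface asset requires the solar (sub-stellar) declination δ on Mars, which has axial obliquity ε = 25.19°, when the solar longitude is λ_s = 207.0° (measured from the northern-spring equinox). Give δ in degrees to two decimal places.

δ = -11.14°

sin δ = sin ε · sin λ_s = sin 25.19° × sin 207.0° = -0.193228.
δ = arcsin(-0.193228) = -11.14°.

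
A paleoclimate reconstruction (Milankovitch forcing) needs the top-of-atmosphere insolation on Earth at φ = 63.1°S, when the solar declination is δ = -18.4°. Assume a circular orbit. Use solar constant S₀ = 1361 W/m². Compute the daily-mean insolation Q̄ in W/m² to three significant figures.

Q̄ ≈ 419 W/m²

cos H₀ = −tan(-63.1°) tan(-18.400°) = -0.6557, H₀ = 2.2859 rad.
Bracket: H₀ sin φ sin δ + cos φ cos δ sin H₀ = 2.2859×-0.89180×-0.31565 + 0.45243×0.94888×0.75502 = 0.643473 + 0.324131 = 0.967604.
Q̄ = (S₀/π) × [bracket] = (1361/π) × 0.967604 = 419.2 W/m².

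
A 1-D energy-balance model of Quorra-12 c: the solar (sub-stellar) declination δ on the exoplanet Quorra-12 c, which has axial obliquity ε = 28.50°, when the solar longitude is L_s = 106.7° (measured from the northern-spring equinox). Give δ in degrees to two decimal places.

δ = +27.20°

sin δ = sin ε · sin L_s = sin 28.50° × sin 106.7° = 0.457033.
δ = arcsin(0.457033) = +27.20°.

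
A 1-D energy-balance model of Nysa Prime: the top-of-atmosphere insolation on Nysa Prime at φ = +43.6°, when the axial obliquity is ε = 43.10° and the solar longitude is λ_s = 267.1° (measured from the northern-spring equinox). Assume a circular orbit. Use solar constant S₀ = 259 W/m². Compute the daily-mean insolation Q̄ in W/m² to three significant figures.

Q̄ ≈ 1.53 W/m²

Solar declination: sin δ = sin ε · sin λ_s = sin 43.10° × sin 267.1° = -0.68240, so δ = -43.031°.
cos H₀ = −tan(+43.6°) tan(-43.031°) = 0.8890, H₀ = 0.4756 rad.
Bracket: H₀ sin φ sin δ + cos φ cos δ sin H₀ = 0.4756×0.68962×-0.68240 + 0.72417×0.73098×0.45791 = -0.223816 + 0.242396 = 0.018580.
Q̄ = (S₀/π) × [bracket] = (259/π) × 0.018580 = 1.532 W/m².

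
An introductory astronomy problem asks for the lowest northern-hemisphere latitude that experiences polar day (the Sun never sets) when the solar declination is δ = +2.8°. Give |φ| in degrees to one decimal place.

|φ| = 87.2°

Polar day requires cos H₀ = −tan φ tan δ ≤ −1, i.e. tan φ tan δ ≥ 1.
The boundary is |tan φ| · |tan δ| = 1, so |φ| = 90° − |δ| = 90° − 2.8° = 87.2° in the northern hemisphere.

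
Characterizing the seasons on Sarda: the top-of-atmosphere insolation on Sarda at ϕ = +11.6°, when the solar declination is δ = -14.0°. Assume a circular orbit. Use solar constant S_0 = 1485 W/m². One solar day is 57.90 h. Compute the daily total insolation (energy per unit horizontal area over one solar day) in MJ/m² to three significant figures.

cos h₀ = −tan(+11.6°) tan(-14.000°) = 0.0512, h₀ = 1.5196 rad.
Bracket: h₀ sin ϕ sin δ + cos ϕ cos δ sin h₀ = 1.5196×0.20108×-0.24192 + 0.97958×0.97030×0.99869 = -0.073921 + 0.949241 = 0.875320.
Q̄ = (S_0/π) × [bracket] = (1485/π) × 0.875320 = 413.76 W/m².
Daily total = Q̄ × 57.90 h × 3600 s/h = 413.76 × 57.90 × 3600 / 10⁶ = 86.24 MJ/m².

86.2 MJ/m²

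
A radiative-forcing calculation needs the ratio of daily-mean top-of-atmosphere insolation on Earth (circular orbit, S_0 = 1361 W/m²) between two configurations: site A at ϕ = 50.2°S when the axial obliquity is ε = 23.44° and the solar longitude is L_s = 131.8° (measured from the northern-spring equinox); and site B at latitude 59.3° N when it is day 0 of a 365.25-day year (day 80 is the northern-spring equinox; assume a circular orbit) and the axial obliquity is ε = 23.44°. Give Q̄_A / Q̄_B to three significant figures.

— Configuration A (ϕ=-50.2°):
Solar declination: sin δ = sin ε · sin L_s = sin 23.44° × sin 131.8° = 0.29654, so δ = +17.250°.
cos h₀ = −tan(-50.2°) tan(+17.250°) = 0.3727, h₀ = 1.1889 rad.
Bracket: h₀ sin ϕ sin δ + cos ϕ cos δ sin h₀ = 1.1889×-0.76828×0.29654 + 0.64011×0.95502×0.92796 = -0.270862 + 0.567279 = 0.296417.
Q̄ = (S_0/π) × [bracket] = (1361/π) × 0.296417 = 128.41 W/m².
— Configuration B (ϕ=+59.3°):
Solar longitude: L_s = 360° × (0 − 80)/365.25 = -78.850°, i.e. -78.850° + 360° = 281.150°.
sin δ = sin 23.44° × sin 281.150° = -0.39028, so δ = -22.972°.
cos h₀ = −tan(+59.3°) tan(-22.972°) = 0.7139, h₀ = 0.7757 rad.
Bracket: h₀ sin ϕ sin δ + cos ϕ cos δ sin h₀ = 0.7757×0.85985×-0.39028 + 0.51054×0.92070×0.70022 = -0.260311 + 0.329141 = 0.068830.
Q̄ = (S_0/π) × [bracket] = (1361/π) × 0.068830 = 29.819 W/m².
Ratio Q̄_A / Q̄_B = 128.41 / 29.819 = 4.306.

Q̄_A / Q̄_B ≈ 4.31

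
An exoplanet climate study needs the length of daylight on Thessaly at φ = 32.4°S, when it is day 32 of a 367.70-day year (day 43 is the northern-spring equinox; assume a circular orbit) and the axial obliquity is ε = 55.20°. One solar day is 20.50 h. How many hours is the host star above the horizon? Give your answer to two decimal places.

Solar longitude: λ_s = 360° × (32 − 43)/367.70 = -10.770°, i.e. -10.770° + 360° = 349.230°.
sin δ = sin 55.20° × sin 349.230° = -0.15344, so δ = -8.826°.
cos H₀ = −tan φ · tan δ = −tan(-32.4°) × tan(-8.826°) = -0.0985, so H₀ = 1.6695 rad = 95.66°.
Daylight = 2H₀/(2π) × 20.50 h = (1.6695/π) × 20.50 = 10.89 h.

10.89 h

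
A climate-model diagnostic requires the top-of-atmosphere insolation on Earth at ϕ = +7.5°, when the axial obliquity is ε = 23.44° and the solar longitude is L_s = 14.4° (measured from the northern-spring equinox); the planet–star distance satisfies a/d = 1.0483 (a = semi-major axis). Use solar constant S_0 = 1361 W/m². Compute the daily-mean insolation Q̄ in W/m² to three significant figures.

Q̄ ≈ 479 W/m²

Solar declination: sin δ = sin ε · sin L_s = sin 23.44° × sin 14.4° = 0.09893, so δ = +5.677°.
cos h₀ = −tan(+7.5°) tan(+5.677°) = -0.0131, h₀ = 1.5839 rad.
Bracket: h₀ sin ϕ sin δ + cos ϕ cos δ sin h₀ = 1.5839×0.13053×0.09893 + 0.99144×0.99509×0.99991 = 0.020453 + 0.986483 = 1.006936.
Inverse-square distance factor (a/d)² = 1.0483² = 1.098933.
Q̄ = (S_0/π) × 1.098933 × [bracket] = (1361/π) × 1.098933 × 1.006936 = 479.4 W/m².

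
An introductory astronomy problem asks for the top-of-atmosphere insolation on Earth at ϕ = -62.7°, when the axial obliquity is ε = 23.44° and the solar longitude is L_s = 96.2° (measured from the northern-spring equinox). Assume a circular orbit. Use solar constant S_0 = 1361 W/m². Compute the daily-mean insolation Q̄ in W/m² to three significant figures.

Solar declination: sin δ = sin ε · sin L_s = sin 23.44° × sin 96.2° = 0.39546, so δ = +23.295°.
cos h₀ = −tan(-62.7°) tan(+23.295°) = 0.8342, h₀ = 0.5841 rad.
Bracket: h₀ sin ϕ sin δ + cos ϕ cos δ sin h₀ = 0.5841×-0.88862×0.39546 + 0.45865×0.91848×0.55147 = -0.205261 + 0.232313 = 0.027052.
Q̄ = (S_0/π) × [bracket] = (1361/π) × 0.027052 = 11.72 W/m².

Q̄ ≈ 11.7 W/m²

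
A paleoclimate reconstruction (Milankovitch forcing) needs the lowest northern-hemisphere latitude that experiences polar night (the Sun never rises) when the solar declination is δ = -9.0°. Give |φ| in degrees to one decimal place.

|φ| = 81.0°

Polar night requires cos H₀ = −tan φ tan δ ≥ 1, i.e. tan φ tan δ ≤ −1.
The boundary is |tan φ| · |tan δ| = 1, so |φ| = 90° − |δ| = 90° − 9.0° = 81.0° in the northern hemisphere.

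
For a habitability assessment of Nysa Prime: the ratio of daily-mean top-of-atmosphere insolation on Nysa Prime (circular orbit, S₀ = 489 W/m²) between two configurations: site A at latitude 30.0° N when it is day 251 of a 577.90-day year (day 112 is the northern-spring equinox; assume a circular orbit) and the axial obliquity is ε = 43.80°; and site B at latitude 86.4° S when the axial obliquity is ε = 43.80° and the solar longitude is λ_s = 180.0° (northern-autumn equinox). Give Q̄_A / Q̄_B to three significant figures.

— Configuration A (φ=+30.0°):
Solar longitude: λ_s = 360° × (251 − 112)/577.90 = 86.589°.
sin δ = sin 43.80° × sin 86.589° = 0.69092, so δ = +43.703°.
cos H₀ = −tan(+30.0°) tan(+43.703°) = -0.5518, H₀ = 2.1553 rad.
Bracket: H₀ sin φ sin δ + cos φ cos δ sin H₀ = 2.1553×0.50000×0.69092 + 0.86603×0.72293×0.83399 = 0.744570 + 0.522144 = 1.266714.
Q̄ = (S₀/π) × [bracket] = (489/π) × 1.266714 = 197.17 W/m².
— Configuration B (φ=-86.4°):
Solar declination: sin δ = sin ε · sin λ_s = sin 43.80° × sin 180.0° = 0.00000, so δ = +0.000°.
cos H₀ = −tan(-86.4°) tan(+0.000°) = 0.0000, H₀ = 1.5708 rad.
Bracket: H₀ sin φ sin δ + cos φ cos δ sin H₀ = 1.5708×-0.99803×0.00000 + 0.06279×1.00000×1.00000 = -0.000000 + 0.062790 = 0.062790.
Q̄ = (S₀/π) × [bracket] = (489/π) × 0.062790 = 9.7735 W/m².
Ratio Q̄_A / Q̄_B = 197.17 / 9.7735 = 20.17.

Q̄_A / Q̄_B ≈ 20.2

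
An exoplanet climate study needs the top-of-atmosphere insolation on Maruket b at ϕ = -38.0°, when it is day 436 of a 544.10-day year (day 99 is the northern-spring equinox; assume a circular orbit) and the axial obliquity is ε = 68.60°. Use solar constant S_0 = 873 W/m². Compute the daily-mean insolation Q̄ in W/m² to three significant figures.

Solar longitude: L_s = 360° × (436 − 99)/544.10 = 222.974°.
sin δ = sin 68.60° × sin 222.974° = -0.63467, so δ = -39.395°.
cos h₀ = −tan(-38.0°) tan(-39.395°) = -0.6416, h₀ = 2.2674 rad.
Bracket: h₀ sin ϕ sin δ + cos ϕ cos δ sin h₀ = 2.2674×-0.61566×-0.63467 + 0.78801×0.77279×0.76700 = 0.885966 + 0.467077 = 1.353043.
Q̄ = (S_0/π) × [bracket] = (873/π) × 1.353043 = 376.0 W/m².

Q̄ ≈ 376 W/m²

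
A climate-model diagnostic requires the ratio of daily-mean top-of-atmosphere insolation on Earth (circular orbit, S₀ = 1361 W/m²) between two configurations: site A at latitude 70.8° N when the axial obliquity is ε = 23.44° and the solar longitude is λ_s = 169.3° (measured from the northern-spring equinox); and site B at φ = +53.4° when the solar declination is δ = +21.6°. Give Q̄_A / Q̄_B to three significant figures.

Q̄_A / Q̄_B ≈ 0.405

— Configuration A (φ=+70.8°):
Solar declination: sin δ = sin ε · sin λ_s = sin 23.44° × sin 169.3° = 0.07386, so δ = +4.235°.
cos H₀ = −tan(+70.8°) tan(+4.235°) = -0.2127, H₀ = 1.7851 rad.
Bracket: H₀ sin φ sin δ + cos φ cos δ sin H₀ = 1.7851×0.94438×0.07386 + 0.32887×0.99727×0.97712 = 0.124514 + 0.320468 = 0.444982.
Q̄ = (S₀/π) × [bracket] = (1361/π) × 0.444982 = 192.77 W/m².
— Configuration B (φ=+53.4°):
cos H₀ = −tan(+53.4°) tan(+21.600°) = -0.5331, H₀ = 2.1331 rad.
Bracket: H₀ sin φ sin δ + cos φ cos δ sin H₀ = 2.1331×0.80282×0.36812 + 0.59622×0.92978×0.84604 = 0.630404 + 0.469005 = 1.099409.
Q̄ = (S₀/π) × [bracket] = (1361/π) × 1.099409 = 476.29 W/m².
Ratio Q̄_A / Q̄_B = 192.77 / 476.29 = 0.4047.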